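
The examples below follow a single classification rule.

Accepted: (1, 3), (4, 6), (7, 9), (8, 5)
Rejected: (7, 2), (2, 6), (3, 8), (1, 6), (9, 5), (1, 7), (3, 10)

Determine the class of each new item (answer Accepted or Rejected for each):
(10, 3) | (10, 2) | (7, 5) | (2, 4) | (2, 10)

Rejected, Rejected, Accepted, Accepted, Rejected

The rule appears to be: |first − second| ≤ 3.
(10, 3) — |10−3| = 7, hence Rejected.
(10, 2) — |10−2| = 8, hence Rejected.
(7, 5) — |7−5| = 2, hence Accepted.
(2, 4) — |2−4| = 2, hence Accepted.
(2, 10) — |2−10| = 8, hence Rejected.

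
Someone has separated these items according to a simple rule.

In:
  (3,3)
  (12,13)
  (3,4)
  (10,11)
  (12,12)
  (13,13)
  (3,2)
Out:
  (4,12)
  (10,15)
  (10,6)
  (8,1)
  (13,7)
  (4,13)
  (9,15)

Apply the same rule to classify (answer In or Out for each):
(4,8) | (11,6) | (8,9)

A rule that fits every label: |first − second| ≤ 1 — true of each 'In' example, false of each 'Out' one.

Out, Out, In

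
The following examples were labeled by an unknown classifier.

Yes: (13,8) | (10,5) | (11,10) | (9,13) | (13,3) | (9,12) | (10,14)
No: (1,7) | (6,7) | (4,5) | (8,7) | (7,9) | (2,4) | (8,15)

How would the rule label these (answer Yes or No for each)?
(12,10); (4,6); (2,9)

A rule that fits every label: first ≥ 9 — true of each 'Yes' example, false of each 'No' one.
(12,10): first 12, has this property → Yes.
(4,6): first 4, does not fit → No.
(2,9): first 2, does not fit → No.

Yes, No, No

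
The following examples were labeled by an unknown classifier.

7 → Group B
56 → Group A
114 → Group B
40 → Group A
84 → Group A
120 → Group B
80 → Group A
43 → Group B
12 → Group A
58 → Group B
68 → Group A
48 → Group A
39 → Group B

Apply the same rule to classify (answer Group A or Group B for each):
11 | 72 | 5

A rule that fits every label: multiple of 4 AND at most 84 — true of each 'Group A' example, false of each 'Group B' one.
11: 11 = 4·2 + 3, 11 ≤ 84, does not pass → Group B.
72: 72 = 4·18, 72 ≤ 84, meets the rule → Group A.
5: 5 = 4·1 + 1, 5 ≤ 84, does not pass → Group B.

Group B, Group A, Group B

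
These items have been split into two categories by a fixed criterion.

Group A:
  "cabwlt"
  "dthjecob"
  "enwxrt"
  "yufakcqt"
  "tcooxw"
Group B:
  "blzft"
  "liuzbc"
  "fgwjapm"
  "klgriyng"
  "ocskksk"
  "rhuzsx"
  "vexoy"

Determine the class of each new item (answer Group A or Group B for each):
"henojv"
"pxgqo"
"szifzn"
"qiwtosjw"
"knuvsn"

Group B, Group B, Group B, Group A, Group B

The pattern is that an item is 'Group A' exactly when: even length AND contains 't'.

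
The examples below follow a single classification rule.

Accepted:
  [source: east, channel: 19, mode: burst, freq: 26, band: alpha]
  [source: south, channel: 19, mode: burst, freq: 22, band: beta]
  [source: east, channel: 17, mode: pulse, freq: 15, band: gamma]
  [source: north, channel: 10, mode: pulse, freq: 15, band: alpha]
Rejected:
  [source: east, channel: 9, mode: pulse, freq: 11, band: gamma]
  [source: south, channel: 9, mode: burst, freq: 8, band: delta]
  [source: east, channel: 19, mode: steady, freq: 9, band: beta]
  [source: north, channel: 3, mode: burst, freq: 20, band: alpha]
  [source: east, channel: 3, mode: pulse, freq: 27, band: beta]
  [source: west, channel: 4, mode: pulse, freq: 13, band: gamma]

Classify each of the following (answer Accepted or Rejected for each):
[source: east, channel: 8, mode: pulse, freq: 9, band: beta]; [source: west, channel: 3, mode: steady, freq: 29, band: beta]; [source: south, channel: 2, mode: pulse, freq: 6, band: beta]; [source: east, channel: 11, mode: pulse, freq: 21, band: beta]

Rejected, Rejected, Rejected, Accepted

The distinguishing property — freq ≥ 13 AND channel ≥ 9 — holds for all the 'Accepted' cases and none of the 'Rejected' cases.
[source: east, channel: 8, mode: pulse, freq: 9, band: beta] — freq = 9, channel = 8, hence Rejected.
[source: west, channel: 3, mode: steady, freq: 29, band: beta] — freq = 29, channel = 3, hence Rejected.
[source: south, channel: 2, mode: pulse, freq: 6, band: beta] — freq = 6, channel = 2, hence Rejected.
[source: east, channel: 11, mode: pulse, freq: 21, band: beta] — freq = 21, channel = 11, hence Accepted.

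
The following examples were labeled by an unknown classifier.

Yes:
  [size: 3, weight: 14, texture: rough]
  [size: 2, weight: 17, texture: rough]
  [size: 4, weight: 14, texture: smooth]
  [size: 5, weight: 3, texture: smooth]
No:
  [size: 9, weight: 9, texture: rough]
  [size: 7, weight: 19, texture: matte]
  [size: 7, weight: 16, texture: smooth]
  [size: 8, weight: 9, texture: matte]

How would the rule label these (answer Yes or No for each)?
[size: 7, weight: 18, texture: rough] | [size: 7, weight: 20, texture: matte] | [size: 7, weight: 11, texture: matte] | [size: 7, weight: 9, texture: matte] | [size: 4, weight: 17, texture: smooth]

No, No, No, No, Yes

One predicate separates the groups cleanly: size ≤ 5.
[size: 7, weight: 18, texture: rough] — size = 7, hence No.
[size: 7, weight: 20, texture: matte] — size = 7, hence No.
[size: 7, weight: 11, texture: matte] — size = 7, hence No.
[size: 7, weight: 9, texture: matte] — size = 7, hence No.
[size: 4, weight: 17, texture: smooth] — size = 4, hence Yes.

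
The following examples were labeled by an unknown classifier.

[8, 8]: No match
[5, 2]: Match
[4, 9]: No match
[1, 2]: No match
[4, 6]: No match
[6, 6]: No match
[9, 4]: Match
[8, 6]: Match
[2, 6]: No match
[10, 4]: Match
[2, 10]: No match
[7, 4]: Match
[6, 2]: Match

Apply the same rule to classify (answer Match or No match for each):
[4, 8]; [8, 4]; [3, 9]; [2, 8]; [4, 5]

No match, Match, No match, No match, No match

The classifier is using: first > second.
[4, 8] → 4 < 8 → No match. [8, 4] → 8 > 4 → Match. [3, 9] → 3 < 9 → No match. [2, 8] → 2 < 8 → No match. [4, 5] → 4 < 5 → No match.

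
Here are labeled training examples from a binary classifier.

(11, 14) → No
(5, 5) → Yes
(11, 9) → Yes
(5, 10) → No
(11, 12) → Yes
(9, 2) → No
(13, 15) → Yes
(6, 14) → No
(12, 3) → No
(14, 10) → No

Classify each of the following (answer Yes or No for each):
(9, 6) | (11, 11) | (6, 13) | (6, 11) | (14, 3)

Rule: |first − second| ≤ 2. This holds for each 'Yes' example and fails for each 'No' one.
No: (9, 6), since |9−6| = 3. Yes: (11, 11), since |11−11| = 0. No: (6, 13), since |6−13| = 7. No: (6, 11), since |6−11| = 5. No: (14, 3), since |14−3| = 11.

No, Yes, No, No, No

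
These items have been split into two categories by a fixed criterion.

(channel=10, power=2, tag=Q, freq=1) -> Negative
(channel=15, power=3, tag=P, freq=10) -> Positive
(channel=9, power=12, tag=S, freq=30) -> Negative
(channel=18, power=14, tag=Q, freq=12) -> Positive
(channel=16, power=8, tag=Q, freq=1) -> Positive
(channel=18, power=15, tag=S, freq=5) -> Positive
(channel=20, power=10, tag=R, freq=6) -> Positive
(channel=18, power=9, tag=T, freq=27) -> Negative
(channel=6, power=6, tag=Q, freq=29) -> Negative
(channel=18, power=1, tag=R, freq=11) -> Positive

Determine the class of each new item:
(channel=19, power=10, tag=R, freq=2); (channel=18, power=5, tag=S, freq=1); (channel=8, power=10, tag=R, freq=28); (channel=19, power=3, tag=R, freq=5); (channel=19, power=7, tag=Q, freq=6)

All 'Positive' examples share one property — freq ≤ 12 AND channel ≥ 15 — and every 'Negative' example lacks it.
Positive: (channel=19, power=10, tag=R, freq=2), since freq = 2, channel = 19. Positive: (channel=18, power=5, tag=S, freq=1), since freq = 1, channel = 18. Negative: (channel=8, power=10, tag=R, freq=28), since freq = 28, channel = 8. Positive: (channel=19, power=3, tag=R, freq=5), since freq = 5, channel = 19. Positive: (channel=19, power=7, tag=Q, freq=6), since freq = 6, channel = 19.

Positive, Positive, Negative, Positive, Positive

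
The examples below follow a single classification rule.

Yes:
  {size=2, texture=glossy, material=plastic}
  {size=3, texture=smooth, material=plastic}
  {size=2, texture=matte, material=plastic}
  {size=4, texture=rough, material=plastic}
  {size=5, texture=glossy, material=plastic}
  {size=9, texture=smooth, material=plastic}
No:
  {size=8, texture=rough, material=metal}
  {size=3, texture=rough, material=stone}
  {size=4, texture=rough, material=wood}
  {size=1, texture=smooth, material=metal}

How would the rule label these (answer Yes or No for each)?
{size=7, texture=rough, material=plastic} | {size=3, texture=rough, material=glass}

The distinguishing property — material is plastic — holds for all the 'Yes' cases and none of the 'No' cases.
{size=7, texture=rough, material=plastic} → material is plastic → Yes.
{size=3, texture=rough, material=glass} → material is glass → No.

Yes, No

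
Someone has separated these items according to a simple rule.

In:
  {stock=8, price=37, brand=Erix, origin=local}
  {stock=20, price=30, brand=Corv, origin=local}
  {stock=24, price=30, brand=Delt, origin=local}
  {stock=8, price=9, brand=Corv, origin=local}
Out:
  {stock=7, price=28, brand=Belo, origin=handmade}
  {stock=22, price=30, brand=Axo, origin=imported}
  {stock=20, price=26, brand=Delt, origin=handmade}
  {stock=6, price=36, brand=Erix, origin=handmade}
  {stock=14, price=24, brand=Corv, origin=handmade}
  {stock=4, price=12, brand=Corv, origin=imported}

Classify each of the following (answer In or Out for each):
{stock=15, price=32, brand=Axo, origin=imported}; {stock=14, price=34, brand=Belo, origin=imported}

Out, Out

Every 'In' example satisfies: origin is local. None of the 'Out' examples do.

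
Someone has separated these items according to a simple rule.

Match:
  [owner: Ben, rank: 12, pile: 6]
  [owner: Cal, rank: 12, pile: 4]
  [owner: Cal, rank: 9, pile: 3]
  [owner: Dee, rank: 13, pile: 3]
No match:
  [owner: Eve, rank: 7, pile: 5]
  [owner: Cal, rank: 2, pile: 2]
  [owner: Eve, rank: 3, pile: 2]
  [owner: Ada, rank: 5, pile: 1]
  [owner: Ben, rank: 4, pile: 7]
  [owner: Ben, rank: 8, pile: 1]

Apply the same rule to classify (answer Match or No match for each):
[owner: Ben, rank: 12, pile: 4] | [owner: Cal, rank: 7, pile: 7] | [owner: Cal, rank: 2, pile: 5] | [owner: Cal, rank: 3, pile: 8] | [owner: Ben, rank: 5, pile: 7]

Match, No match, No match, No match, No match

Rule: rank ≥ 9. This holds for each 'Match' example and fails for each 'No match' one.
[owner: Ben, rank: 12, pile: 4]: Match (rank = 12).
[owner: Cal, rank: 7, pile: 7]: No match (rank = 7).
[owner: Cal, rank: 2, pile: 5]: No match (rank = 2).
[owner: Cal, rank: 3, pile: 8]: No match (rank = 3).
[owner: Ben, rank: 5, pile: 7]: No match (rank = 5).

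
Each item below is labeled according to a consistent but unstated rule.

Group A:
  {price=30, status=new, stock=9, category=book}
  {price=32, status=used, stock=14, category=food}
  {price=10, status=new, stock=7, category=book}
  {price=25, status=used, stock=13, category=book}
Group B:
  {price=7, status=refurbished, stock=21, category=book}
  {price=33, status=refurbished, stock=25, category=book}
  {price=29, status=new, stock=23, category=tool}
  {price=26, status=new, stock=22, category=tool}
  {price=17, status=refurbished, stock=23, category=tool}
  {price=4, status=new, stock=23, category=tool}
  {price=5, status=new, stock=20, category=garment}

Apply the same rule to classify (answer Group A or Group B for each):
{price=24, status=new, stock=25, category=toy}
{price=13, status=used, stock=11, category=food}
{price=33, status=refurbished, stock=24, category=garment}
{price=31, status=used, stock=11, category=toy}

Group B, Group A, Group B, Group A

The rule appears to be: stock ≤ 14.
Group B: {price=24, status=new, stock=25, category=toy}, since stock = 25.
Group A: {price=13, status=used, stock=11, category=food}, since stock = 11.
Group B: {price=33, status=refurbished, stock=24, category=garment}, since stock = 24.
Group A: {price=31, status=used, stock=11, category=toy}, since stock = 11.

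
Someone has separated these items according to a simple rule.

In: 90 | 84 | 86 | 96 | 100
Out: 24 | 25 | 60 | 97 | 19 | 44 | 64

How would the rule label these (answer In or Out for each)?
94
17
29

The distinguishing property — even AND at least 84 — holds for all the 'In' cases and none of the 'Out' cases.
94: 94 is even, 94 ≥ 84, passes → In.
17: 17 is odd, 17 < 84, fails the rule → Out.
29: 29 is odd, 29 < 84, fails the rule → Out.

In, Out, Out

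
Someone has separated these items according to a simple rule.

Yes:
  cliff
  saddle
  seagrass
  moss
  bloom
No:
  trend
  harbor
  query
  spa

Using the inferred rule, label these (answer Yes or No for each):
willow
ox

Yes, No

The simplest hypothesis consistent with all the labels is: has a double letter.
willow: Yes ('ll' doubled). ox: No (no doubled letter).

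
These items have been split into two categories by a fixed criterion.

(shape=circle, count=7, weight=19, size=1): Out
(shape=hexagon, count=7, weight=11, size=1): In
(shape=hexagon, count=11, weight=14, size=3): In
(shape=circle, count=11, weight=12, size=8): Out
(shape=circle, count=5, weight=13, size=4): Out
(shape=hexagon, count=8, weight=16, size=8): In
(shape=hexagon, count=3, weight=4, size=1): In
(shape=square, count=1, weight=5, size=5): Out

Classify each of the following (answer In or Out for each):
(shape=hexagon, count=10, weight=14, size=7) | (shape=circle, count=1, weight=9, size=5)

'In' ⟺ shape is hexagon.

In, Out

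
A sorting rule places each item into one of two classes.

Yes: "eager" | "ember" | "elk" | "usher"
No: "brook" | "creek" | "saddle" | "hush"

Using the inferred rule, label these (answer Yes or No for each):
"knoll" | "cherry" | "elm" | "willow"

No, No, Yes, No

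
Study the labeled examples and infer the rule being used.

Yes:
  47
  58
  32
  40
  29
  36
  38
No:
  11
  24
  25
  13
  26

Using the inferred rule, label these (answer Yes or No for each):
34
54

Rule: at least 29. This holds for each 'Yes' example and fails for each 'No' one.
34: 34 ≥ 29 — passes, so Yes.
54: 54 ≥ 29 — passes, so Yes.

Yes, Yes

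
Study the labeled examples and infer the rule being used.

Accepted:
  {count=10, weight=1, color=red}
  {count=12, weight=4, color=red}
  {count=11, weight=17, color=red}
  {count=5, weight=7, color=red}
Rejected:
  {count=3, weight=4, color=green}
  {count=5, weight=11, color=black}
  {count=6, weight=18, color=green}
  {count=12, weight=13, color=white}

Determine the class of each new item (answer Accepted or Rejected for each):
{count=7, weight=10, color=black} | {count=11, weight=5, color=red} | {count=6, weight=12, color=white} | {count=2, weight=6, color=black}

The common property of the 'Accepted' items is: color is red. No 'Rejected' item has it.
{count=7, weight=10, color=black} — color is black, hence Rejected.
{count=11, weight=5, color=red} — color is red, hence Accepted.
{count=6, weight=12, color=white} — color is white, hence Rejected.
{count=2, weight=6, color=black} — color is black, hence Rejected.

Rejected, Accepted, Rejected, Rejected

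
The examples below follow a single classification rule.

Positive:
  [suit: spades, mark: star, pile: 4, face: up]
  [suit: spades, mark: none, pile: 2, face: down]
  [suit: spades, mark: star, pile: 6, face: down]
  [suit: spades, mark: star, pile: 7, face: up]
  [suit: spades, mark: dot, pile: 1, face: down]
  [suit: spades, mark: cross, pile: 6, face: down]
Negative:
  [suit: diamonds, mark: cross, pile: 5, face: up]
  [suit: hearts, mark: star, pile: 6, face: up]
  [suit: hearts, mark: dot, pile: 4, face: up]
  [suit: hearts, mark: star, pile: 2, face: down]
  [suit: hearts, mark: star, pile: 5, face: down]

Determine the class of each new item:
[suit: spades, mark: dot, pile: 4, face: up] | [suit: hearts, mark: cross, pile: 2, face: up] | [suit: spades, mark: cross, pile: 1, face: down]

The classifier is using: suit is spades.
[suit: spades, mark: dot, pile: 4, face: up]: suit is spades, has this property → Positive. [suit: hearts, mark: cross, pile: 2, face: up]: suit is hearts, does not fit → Negative. [suit: spades, mark: cross, pile: 1, face: down]: suit is spades, has this property → Positive.

Positive, Negative, Positive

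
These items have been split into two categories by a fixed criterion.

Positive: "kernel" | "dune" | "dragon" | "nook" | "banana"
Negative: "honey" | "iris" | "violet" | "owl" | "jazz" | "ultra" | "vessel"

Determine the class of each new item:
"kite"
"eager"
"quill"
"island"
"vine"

Negative, Negative, Negative, Positive, Positive

Rule: even length AND contains 'n'. This holds for each 'Positive' example and fails for each 'Negative' one.
"kite" → length 4, no 'n' → Negative. "eager" → length 5, no 'n' → Negative. "quill" → length 5, no 'n' → Negative. "island" → length 6, has 'n' → Positive. "vine" → length 4, has 'n' → Positive.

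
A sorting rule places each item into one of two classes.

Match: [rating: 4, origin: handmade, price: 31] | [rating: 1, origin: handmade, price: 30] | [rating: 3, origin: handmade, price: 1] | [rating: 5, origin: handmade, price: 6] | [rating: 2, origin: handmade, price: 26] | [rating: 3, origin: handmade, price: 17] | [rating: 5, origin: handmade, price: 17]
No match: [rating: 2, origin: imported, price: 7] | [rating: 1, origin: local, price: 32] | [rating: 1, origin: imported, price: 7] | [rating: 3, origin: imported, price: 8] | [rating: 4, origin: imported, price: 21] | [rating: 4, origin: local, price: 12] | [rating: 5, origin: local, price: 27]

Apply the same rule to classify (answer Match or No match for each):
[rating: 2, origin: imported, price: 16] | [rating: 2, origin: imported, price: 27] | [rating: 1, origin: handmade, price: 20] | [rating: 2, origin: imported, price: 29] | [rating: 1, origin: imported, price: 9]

No match, No match, Match, No match, No match

Comparing the two groups points to one rule — origin is handmade.
No match: [rating: 2, origin: imported, price: 16], since origin is imported. No match: [rating: 2, origin: imported, price: 27], since origin is imported. Match: [rating: 1, origin: handmade, price: 20], since origin is handmade. No match: [rating: 2, origin: imported, price: 29], since origin is imported. No match: [rating: 1, origin: imported, price: 9], since origin is imported.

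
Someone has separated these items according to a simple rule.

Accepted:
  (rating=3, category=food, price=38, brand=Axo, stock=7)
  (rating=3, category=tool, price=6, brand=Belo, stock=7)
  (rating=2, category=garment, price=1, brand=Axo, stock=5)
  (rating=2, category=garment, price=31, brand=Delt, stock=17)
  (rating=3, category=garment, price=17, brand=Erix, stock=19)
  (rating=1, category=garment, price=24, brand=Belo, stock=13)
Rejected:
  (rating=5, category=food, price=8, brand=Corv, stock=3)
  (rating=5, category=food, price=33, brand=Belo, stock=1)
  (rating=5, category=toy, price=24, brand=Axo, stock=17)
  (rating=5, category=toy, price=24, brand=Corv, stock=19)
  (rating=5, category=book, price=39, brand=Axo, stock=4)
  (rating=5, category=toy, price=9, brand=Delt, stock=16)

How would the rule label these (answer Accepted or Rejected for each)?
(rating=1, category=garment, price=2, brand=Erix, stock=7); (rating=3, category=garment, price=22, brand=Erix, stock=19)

Accepted, Accepted

The simplest hypothesis consistent with all the labels is: rating ≤ 3.
(rating=1, category=garment, price=2, brand=Erix, stock=7): Accepted (rating = 1). (rating=3, category=garment, price=22, brand=Erix, stock=19): Accepted (rating = 3).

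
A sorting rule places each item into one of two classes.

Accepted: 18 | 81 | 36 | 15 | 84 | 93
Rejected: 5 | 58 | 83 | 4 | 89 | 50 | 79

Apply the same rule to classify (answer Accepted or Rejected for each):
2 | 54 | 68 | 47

Rejected, Accepted, Rejected, Rejected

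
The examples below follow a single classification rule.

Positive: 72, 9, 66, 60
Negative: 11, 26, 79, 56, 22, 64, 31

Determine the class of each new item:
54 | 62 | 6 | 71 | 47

The simplest hypothesis consistent with all the labels is: multiple of 3.

Positive, Negative, Positive, Negative, Negative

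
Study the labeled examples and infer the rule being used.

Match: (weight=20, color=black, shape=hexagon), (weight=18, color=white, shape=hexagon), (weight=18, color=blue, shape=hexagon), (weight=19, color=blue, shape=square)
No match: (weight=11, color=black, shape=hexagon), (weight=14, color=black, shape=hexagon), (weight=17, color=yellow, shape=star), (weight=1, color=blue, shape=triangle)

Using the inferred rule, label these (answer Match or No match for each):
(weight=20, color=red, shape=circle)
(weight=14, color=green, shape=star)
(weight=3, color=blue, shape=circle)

Match, No match, No match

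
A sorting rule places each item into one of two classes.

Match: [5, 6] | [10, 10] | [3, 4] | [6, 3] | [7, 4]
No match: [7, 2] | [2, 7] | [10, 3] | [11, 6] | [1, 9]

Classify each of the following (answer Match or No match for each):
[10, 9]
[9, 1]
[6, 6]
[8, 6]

Match, No match, Match, Match

The classifier is using: |first − second| ≤ 3.
[10, 9] → |10−9| = 1 → Match.
[9, 1] → |9−1| = 8 → No match.
[6, 6] → |6−6| = 0 → Match.
[8, 6] → |8−6| = 2 → Match.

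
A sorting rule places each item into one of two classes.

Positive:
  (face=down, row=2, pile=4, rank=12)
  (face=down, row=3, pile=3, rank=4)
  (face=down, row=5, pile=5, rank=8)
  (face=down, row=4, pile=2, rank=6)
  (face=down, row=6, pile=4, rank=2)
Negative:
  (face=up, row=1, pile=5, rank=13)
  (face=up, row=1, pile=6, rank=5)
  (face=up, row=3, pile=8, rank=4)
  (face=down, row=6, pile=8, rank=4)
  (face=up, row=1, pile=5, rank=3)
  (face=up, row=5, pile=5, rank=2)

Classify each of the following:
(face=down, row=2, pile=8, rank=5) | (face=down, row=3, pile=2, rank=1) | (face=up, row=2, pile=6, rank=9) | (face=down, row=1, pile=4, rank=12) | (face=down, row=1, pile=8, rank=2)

The rule appears to be: face is down AND pile ≤ 5.
Negative: (face=down, row=2, pile=8, rank=5), since face is down, pile = 8. Positive: (face=down, row=3, pile=2, rank=1), since face is down, pile = 2. Negative: (face=up, row=2, pile=6, rank=9), since face is up, pile = 6. Positive: (face=down, row=1, pile=4, rank=12), since face is down, pile = 4. Negative: (face=down, row=1, pile=8, rank=2), since face is down, pile = 8.

Negative, Positive, Negative, Positive, Negative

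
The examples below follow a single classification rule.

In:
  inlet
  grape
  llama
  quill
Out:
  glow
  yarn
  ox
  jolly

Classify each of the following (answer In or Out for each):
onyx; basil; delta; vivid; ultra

Out, In, In, In, In

The distinguishing property — has ≥ 2 vowels — holds for all the 'In' cases and none of the 'Out' cases.
onyx → 1 vowel → Out.
basil → 2 vowels → In.
delta → 2 vowels → In.
vivid → 2 vowels → In.
ultra → 2 vowels → In.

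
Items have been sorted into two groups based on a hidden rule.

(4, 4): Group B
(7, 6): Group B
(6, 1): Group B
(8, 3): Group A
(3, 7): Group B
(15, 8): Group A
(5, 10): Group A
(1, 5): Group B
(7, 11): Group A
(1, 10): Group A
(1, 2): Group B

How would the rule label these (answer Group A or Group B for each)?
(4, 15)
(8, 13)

The pattern is that an item is 'Group A' exactly when: max ≥ 8.
Group A: (4, 15), since max 15. Group A: (8, 13), since max 13.

Group A, Group A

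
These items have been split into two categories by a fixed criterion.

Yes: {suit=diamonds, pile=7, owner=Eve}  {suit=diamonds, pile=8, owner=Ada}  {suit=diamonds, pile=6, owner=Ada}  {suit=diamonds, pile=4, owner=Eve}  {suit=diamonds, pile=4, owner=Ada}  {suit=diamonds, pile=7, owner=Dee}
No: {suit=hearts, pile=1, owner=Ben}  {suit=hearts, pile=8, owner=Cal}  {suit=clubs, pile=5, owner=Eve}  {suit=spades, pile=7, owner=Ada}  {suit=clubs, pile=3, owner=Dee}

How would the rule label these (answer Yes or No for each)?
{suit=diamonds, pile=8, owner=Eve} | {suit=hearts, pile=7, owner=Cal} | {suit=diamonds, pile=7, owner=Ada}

Yes, No, Yes

The common property of the 'Yes' items is: suit is diamonds. No 'No' item has it.
{suit=diamonds, pile=8, owner=Eve} — suit is diamonds, hence Yes.
{suit=hearts, pile=7, owner=Cal} — suit is hearts, hence No.
{suit=diamonds, pile=7, owner=Ada} — suit is diamonds, hence Yes.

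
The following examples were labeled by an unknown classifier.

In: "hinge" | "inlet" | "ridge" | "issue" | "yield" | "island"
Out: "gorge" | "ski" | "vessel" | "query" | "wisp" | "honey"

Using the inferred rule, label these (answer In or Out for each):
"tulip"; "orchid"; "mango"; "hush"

The distinguishing property — length ≥ 5 AND contains 'i' — holds for all the 'In' cases and none of the 'Out' cases.
"tulip" → length 5, has 'i' → In.
"orchid" → length 6, has 'i' → In.
"mango" → length 5, no 'i' → Out.
"hush" → length 4, no 'i' → Out.

In, In, Out, Out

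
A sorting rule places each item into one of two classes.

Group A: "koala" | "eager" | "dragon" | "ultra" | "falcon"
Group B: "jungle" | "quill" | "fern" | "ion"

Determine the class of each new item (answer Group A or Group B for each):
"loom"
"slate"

The simplest hypothesis consistent with all the labels is: contains 'a'.

Group B, Group A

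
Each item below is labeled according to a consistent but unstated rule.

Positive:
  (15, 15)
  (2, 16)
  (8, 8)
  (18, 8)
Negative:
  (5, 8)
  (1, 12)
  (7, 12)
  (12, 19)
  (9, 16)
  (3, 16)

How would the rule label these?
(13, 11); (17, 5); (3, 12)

Positive, Positive, Negative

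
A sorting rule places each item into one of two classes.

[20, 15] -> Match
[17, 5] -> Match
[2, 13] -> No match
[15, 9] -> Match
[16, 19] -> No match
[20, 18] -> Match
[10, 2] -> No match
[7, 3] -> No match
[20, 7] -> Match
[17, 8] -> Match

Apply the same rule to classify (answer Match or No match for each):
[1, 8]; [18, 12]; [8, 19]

No match, Match, No match

The pattern is that an item is 'Match' exactly when: first > second AND sum ≥ 15.
[1, 8]: 1 < 8, 1+8 = 9 — lacks this property, so No match.
[18, 12]: 18 > 12, 18+12 = 30 — matches, so Match.
[8, 19]: 8 < 19, 8+19 = 27 — lacks this property, so No match.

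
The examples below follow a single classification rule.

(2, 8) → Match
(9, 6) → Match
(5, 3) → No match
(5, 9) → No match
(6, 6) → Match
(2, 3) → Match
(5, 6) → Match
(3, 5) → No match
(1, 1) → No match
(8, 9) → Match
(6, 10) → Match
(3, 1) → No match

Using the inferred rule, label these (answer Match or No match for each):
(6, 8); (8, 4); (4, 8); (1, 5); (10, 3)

The pattern is that an item is 'Match' exactly when: product is even.
(6, 8): Match (6·8 = 48). (8, 4): Match (8·4 = 32). (4, 8): Match (4·8 = 32). (1, 5): No match (1·5 = 5). (10, 3): Match (10·3 = 30).

Match, Match, Match, No match, Match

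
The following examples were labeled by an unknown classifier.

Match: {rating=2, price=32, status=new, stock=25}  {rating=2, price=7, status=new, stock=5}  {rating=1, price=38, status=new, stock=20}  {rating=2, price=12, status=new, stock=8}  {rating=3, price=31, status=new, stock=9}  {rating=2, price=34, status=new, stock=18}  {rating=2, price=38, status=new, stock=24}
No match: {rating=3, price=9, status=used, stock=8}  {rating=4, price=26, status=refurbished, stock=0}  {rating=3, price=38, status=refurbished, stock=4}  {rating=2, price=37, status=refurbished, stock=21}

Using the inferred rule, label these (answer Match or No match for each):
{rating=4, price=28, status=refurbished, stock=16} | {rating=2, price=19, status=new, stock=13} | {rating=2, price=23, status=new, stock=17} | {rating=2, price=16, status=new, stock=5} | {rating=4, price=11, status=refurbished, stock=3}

The pattern is that an item is 'Match' exactly when: status is new.

No match, Match, Match, Match, No match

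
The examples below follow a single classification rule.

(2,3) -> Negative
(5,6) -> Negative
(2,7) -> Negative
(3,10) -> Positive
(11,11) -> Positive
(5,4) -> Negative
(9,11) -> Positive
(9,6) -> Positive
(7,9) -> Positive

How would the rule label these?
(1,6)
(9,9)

Negative, Positive

The rule appears to be: sum ≥ 13.
(1,6): 1+6 = 7, lacks this property → Negative.
(9,9): 9+9 = 18, has this property → Positive.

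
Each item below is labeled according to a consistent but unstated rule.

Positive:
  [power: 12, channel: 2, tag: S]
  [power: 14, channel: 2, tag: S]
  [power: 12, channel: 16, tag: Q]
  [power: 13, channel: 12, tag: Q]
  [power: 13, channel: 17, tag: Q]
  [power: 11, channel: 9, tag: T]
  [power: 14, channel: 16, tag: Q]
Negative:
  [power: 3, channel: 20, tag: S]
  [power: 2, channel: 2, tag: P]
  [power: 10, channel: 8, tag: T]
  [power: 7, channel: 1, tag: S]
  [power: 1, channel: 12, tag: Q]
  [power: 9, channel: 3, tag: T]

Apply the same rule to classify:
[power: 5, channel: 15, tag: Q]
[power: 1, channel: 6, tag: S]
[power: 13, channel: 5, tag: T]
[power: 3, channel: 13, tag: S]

Negative, Negative, Positive, Negative

One predicate separates the groups cleanly: power ≥ 11.
[power: 5, channel: 15, tag: Q]: power = 5, does not fit → Negative.
[power: 1, channel: 6, tag: S]: power = 1, does not fit → Negative.
[power: 13, channel: 5, tag: T]: power = 13, meets the rule → Positive.
[power: 3, channel: 13, tag: S]: power = 3, does not fit → Negative.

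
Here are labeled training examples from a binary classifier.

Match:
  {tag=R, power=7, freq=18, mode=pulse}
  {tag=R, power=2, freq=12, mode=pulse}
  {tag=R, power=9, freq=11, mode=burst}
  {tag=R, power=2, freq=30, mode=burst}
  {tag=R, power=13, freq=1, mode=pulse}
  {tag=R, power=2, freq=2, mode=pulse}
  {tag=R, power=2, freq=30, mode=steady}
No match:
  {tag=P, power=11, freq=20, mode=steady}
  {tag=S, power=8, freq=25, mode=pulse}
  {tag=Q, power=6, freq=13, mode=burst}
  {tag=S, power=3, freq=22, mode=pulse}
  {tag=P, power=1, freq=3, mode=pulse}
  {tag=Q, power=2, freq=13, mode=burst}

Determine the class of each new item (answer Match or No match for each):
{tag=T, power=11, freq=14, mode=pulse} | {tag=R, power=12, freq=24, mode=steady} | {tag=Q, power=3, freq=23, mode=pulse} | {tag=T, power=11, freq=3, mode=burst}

No match, Match, No match, No match

Every 'Match' example satisfies: tag is R. None of the 'No match' examples do.
No match: {tag=T, power=11, freq=14, mode=pulse}, since tag is T. Match: {tag=R, power=12, freq=24, mode=steady}, since tag is R. No match: {tag=Q, power=3, freq=23, mode=pulse}, since tag is Q. No match: {tag=T, power=11, freq=3, mode=burst}, since tag is T.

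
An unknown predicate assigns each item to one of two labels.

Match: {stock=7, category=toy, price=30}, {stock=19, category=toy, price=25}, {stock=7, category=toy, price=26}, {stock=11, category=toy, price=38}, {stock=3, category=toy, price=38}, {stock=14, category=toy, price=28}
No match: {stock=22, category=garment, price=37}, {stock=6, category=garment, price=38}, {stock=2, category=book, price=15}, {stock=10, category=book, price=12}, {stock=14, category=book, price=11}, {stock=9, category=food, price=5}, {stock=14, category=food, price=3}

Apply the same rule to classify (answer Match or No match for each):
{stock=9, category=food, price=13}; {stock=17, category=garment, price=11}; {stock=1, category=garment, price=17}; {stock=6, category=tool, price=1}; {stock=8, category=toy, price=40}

No match, No match, No match, No match, Match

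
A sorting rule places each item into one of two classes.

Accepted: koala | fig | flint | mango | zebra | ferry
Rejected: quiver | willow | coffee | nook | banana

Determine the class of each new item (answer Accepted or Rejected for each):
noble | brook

Checking candidate rules against both groups, what survives is: odd length.
noble: length 5, checks out → Accepted. brook: length 5, checks out → Accepted.

Accepted, Accepted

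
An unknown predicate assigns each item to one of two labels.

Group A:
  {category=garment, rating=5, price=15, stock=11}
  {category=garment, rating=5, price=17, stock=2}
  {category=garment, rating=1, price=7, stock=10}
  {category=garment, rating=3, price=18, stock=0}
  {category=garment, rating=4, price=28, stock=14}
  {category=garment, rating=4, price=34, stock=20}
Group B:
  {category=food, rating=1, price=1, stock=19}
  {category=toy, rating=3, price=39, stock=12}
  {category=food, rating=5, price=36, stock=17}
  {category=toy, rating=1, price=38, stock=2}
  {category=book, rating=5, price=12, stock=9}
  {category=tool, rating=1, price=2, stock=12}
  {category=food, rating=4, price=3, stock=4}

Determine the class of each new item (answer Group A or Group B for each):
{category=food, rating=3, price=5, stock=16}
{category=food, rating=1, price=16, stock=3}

Group B, Group B

The distinguishing property — category is garment — holds for all the 'Group A' cases and none of the 'Group B' cases.
Group B: {category=food, rating=3, price=5, stock=16}, since category is food.
Group B: {category=food, rating=1, price=16, stock=3}, since category is food.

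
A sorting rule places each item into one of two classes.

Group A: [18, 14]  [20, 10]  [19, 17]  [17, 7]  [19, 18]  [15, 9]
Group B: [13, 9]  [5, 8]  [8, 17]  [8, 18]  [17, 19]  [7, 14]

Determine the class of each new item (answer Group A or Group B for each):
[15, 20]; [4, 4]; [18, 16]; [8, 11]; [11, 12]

Group B, Group B, Group A, Group B, Group B

The distinguishing property — first > second AND sum ≥ 24 — holds for all the 'Group A' cases and none of the 'Group B' cases.
[15, 20]: 15 < 20, 15+20 = 35 — lacks this property, so Group B. [4, 4]: 4 = 4, 4+4 = 8 — lacks this property, so Group B. [18, 16]: 18 > 16, 18+16 = 34 — checks out, so Group A. [8, 11]: 8 < 11, 8+11 = 19 — lacks this property, so Group B. [11, 12]: 11 < 12, 11+12 = 23 — lacks this property, so Group B.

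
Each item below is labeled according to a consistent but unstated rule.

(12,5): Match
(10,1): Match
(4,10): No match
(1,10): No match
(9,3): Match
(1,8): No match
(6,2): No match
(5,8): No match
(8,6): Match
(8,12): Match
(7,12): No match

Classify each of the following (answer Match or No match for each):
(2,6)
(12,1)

One predicate separates the groups cleanly: first ≥ 8.

No match, Match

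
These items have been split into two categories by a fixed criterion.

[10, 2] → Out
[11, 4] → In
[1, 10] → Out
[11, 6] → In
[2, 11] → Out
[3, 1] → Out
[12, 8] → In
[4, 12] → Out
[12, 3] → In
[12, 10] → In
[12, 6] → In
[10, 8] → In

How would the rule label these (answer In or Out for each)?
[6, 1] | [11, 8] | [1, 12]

Out, In, Out

'In' ⟺ first > second AND sum ≥ 13.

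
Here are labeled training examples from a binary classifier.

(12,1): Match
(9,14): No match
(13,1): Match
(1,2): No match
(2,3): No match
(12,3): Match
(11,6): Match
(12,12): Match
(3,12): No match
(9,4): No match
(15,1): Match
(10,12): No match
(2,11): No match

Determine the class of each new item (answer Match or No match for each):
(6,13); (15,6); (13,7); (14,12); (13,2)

Every 'Match' example satisfies: first ≥ 11. None of the 'No match' examples do.
(6,13): No match (first 6).
(15,6): Match (first 15).
(13,7): Match (first 13).
(14,12): Match (first 14).
(13,2): Match (first 13).

No match, Match, Match, Match, Match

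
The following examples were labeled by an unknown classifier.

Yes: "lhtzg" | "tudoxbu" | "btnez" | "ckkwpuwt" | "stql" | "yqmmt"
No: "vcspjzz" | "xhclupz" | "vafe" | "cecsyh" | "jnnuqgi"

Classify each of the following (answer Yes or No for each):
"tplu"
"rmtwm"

The rule appears to be: contains 't'.

Yes, Yes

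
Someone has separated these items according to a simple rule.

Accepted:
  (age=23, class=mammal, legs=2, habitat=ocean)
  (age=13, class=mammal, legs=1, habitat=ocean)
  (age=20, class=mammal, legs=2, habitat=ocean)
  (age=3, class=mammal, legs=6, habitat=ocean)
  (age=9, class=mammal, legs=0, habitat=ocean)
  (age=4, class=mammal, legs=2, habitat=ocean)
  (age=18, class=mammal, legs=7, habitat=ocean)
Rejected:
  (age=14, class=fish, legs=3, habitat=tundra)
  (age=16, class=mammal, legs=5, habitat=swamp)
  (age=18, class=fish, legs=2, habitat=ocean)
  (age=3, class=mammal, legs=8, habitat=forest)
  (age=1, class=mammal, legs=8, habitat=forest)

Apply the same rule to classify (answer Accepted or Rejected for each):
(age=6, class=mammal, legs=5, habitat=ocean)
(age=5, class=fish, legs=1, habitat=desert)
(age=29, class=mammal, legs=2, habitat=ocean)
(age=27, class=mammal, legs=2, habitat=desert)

Rule: class is mammal AND habitat is ocean. This holds for each 'Accepted' example and fails for each 'Rejected' one.
(age=6, class=mammal, legs=5, habitat=ocean): Accepted (class is mammal, habitat is ocean). (age=5, class=fish, legs=1, habitat=desert): Rejected (class is fish, habitat is desert). (age=29, class=mammal, legs=2, habitat=ocean): Accepted (class is mammal, habitat is ocean). (age=27, class=mammal, legs=2, habitat=desert): Rejected (class is mammal, habitat is desert).

Accepted, Rejected, Accepted, Rejected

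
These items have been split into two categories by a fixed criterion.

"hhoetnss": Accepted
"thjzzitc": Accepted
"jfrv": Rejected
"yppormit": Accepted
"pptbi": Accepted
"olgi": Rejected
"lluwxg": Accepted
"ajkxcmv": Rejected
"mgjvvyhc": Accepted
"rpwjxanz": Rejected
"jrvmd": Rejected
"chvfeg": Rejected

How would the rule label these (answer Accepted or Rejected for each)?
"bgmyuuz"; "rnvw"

Accepted, Rejected

Rule: has a double letter. This holds for each 'Accepted' example and fails for each 'Rejected' one.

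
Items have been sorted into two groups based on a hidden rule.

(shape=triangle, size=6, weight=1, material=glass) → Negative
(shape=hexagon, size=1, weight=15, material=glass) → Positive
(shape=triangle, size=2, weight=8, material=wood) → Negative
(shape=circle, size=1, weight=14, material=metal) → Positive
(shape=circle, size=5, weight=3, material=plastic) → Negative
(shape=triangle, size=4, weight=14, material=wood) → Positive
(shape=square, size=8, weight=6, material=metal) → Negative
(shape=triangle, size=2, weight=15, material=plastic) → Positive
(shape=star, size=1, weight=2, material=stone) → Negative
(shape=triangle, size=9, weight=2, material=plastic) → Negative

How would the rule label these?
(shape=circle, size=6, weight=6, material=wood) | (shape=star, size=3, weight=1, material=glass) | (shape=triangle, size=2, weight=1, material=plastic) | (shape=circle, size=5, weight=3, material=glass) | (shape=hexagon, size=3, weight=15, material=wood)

Negative, Negative, Negative, Negative, Positive

The common property of the 'Positive' items is: weight ≥ 14. No 'Negative' item has it.
(shape=circle, size=6, weight=6, material=wood): weight = 6, fails this test → Negative.
(shape=star, size=3, weight=1, material=glass): weight = 1, fails this test → Negative.
(shape=triangle, size=2, weight=1, material=plastic): weight = 1, fails this test → Negative.
(shape=circle, size=5, weight=3, material=glass): weight = 3, fails this test → Negative.
(shape=hexagon, size=3, weight=15, material=wood): weight = 15, meets the rule → Positive.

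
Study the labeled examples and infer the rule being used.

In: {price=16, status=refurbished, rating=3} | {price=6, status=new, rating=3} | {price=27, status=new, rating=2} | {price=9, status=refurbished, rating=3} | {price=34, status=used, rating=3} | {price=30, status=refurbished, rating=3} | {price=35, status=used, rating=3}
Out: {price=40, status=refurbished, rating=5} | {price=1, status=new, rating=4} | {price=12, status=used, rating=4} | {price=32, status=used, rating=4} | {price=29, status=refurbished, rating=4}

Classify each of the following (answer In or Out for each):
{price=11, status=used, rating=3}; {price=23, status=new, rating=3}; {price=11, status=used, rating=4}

The classifier is using: rating ≤ 3.
{price=11, status=used, rating=3} → rating = 3 → In. {price=23, status=new, rating=3} → rating = 3 → In. {price=11, status=used, rating=4} → rating = 4 → Out.

In, In, Out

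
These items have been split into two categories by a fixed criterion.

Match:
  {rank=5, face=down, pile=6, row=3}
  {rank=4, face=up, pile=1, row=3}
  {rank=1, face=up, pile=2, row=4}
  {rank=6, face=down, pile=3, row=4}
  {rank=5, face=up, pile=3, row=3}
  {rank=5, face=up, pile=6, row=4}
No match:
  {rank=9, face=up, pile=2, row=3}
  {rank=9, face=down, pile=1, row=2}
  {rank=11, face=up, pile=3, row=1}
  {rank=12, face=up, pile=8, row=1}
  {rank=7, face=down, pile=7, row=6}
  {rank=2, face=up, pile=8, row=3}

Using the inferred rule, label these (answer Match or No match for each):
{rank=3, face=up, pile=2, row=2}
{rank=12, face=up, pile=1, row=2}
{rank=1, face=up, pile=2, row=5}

Match, No match, Match

The rule appears to be: rank ≤ 6 AND pile ≤ 6.
Match: {rank=3, face=up, pile=2, row=2}, since rank = 3, pile = 2.
No match: {rank=12, face=up, pile=1, row=2}, since rank = 12, pile = 1.
Match: {rank=1, face=up, pile=2, row=5}, since rank = 1, pile = 2.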